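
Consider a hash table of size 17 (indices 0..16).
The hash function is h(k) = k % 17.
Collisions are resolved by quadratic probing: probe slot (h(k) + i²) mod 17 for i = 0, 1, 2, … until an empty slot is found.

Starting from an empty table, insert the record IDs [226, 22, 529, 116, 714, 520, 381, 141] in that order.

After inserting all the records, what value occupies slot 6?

22

Insert 226: h=5, slot 5 empty => index 5.
Insert 22: h=5, slot 5 occupied => index 6.
Insert 529: h=2, slot 2 empty => index 2.
Insert 116: h=14, slot 14 empty => index 14.
Insert 714: h=0, slot 0 empty => index 0.
Insert 520: h=10, slot 10 empty => index 10.
Insert 381: h=7, slot 7 empty => index 7.
Insert 141: h=5, slots 5,6 occupied => index 9.
Table: [714, ∅, 529, ∅, ∅, 226, 22, 381, ∅, 141, 520, ∅, ∅, ∅, 116, ∅, ∅]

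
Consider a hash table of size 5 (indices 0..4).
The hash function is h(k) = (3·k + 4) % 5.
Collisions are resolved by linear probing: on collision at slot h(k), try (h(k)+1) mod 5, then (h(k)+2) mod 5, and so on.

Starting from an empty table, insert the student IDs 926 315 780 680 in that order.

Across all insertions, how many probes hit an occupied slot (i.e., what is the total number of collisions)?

Insert 926: h=2, slot 2 empty → index 2.
Insert 315: h=4, slot 4 empty → index 4.
Insert 780: h=4, slot 4 occupied → index 0.
Insert 680: h=4, slots 4,0 occupied → index 1.
Table: [780, 680, 926, -, 315]

3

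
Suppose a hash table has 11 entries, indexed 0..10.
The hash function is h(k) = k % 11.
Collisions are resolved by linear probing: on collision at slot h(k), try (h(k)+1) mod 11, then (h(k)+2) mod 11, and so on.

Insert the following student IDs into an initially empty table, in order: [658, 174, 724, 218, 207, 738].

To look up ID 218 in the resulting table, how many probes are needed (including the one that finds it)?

4

Insert 658: h=9, slot 9 empty => index 9.
Insert 174: h=9, slot 9 occupied => index 10.
Insert 724: h=9, slots 9,10 occupied => index 0.
Insert 218: h=9, slots 9,10,0 occupied => index 1.
Insert 207: h=9, slots 9,10,0,1 occupied => index 2.
Insert 738: h=1, slots 1,2 occupied => index 3.
Table: [724, 218, 207, 738, _, _, _, _, _, 658, 174]
Lookup 218: h=9, probe 9,10,0,1 → found at 1.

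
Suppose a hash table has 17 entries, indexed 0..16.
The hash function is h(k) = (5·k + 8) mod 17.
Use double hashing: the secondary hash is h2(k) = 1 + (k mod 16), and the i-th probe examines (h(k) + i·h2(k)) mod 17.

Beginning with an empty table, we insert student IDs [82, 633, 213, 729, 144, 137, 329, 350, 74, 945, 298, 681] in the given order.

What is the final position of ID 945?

0

82 hashes to 10; slot 10 is free => place at 10.
633 hashes to 11; slot 11 is free => place at 11.
213 hashes to 2; slot 2 is free => place at 2.
729 hashes to 15; slot 15 is free => place at 15.
144 hashes to 14; slot 14 is free => place at 14.
137 hashes to 13; slot 13 is free => place at 13.
329 hashes to 4; slot 4 is free => place at 4.
350 hashes to 7; slot 7 is free => place at 7.
74 hashes to 4, h2=11; 4,15 taken => place at 9.
945 hashes to 7, h2=2; 7,9,11,13,15 taken => place at 0.
298 hashes to 2, h2=11; 2,13,7 taken => place at 1.
681 hashes to 13, h2=10; 13 taken => place at 6.
Table: [945, 298, 213, —, 329, —, 681, 350, —, 74, 82, 633, —, 137, 144, 729, —]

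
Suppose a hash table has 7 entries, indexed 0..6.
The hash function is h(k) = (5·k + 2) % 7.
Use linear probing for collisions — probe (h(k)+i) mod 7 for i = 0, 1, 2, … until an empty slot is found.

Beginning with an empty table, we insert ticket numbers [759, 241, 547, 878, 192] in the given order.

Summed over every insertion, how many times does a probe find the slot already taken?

6

759: h=3 -> slot 3
241: h=3, probe 3,4 -> slot 4
547: h=0 -> slot 0
878: h=3, probe 3,4,5 -> slot 5
192: h=3, probe 3,4,5,6 -> slot 6
Table: [547, _, _, 759, 241, 878, 192]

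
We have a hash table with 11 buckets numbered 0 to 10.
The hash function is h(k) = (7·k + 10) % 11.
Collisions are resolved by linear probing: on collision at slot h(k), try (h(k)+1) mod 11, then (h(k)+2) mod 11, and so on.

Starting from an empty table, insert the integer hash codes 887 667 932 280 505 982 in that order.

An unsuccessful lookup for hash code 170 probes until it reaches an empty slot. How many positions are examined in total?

2

887: h=4 → slot 4
667: h=4, probe 4,5 → slot 5
932: h=0 → slot 0
280: h=1 → slot 1
505: h=3 → slot 3
982: h=9 → slot 9
Table: [932, 280, ∅, 505, 887, 667, ∅, ∅, ∅, 982, ∅]
Lookup 170: h=1, probe 1,2 → slot 2 empty, not found.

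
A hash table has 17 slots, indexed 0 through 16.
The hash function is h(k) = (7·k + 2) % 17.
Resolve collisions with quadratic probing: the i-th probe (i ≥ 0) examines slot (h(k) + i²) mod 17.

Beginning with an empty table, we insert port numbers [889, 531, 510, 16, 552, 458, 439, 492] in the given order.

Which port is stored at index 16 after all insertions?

458

889 hashes to 3; slot 3 is free -> place at 3.
531 hashes to 13; slot 13 is free -> place at 13.
510 hashes to 2; slot 2 is free -> place at 2.
16 hashes to 12; slot 12 is free -> place at 12.
552 hashes to 7; slot 7 is free -> place at 7.
458 hashes to 12; 12,13 taken -> place at 16.
439 hashes to 15; slot 15 is free -> place at 15.
492 hashes to 12; 12,13,16 taken -> place at 4.
Table: [_, _, 510, 889, 492, _, _, 552, _, _, _, _, 16, 531, _, 439, 458]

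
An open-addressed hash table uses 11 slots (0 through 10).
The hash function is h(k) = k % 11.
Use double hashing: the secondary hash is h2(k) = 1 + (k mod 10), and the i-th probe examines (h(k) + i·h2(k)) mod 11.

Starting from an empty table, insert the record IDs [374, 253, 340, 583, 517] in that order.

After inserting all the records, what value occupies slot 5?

374: h=0 -> slot 0
253: h=0, h2=4, probe 0,4 -> slot 4
340: h=10 -> slot 10
583: h=0, h2=4, probe 0,4,8 -> slot 8
517: h=0, h2=8, probe 0,8,5 -> slot 5
Table: [374, -, -, -, 253, 517, -, -, 583, -, 340]

517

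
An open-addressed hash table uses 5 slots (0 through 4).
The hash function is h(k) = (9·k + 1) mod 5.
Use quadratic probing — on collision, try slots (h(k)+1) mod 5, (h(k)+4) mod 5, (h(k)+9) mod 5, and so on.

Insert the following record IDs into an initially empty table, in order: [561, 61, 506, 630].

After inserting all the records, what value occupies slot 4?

506

561 hashes to 0; slot 0 is free → place at 0.
61 hashes to 0; 0 taken → place at 1.
506 hashes to 0; 0,1 taken → place at 4.
630 hashes to 1; 1 taken → place at 2.
Table: [561, 61, 630, -, 506]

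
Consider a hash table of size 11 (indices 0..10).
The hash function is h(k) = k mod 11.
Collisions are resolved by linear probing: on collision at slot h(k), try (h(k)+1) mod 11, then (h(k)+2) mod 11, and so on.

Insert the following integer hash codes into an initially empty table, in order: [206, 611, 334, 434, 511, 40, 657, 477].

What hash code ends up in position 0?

477

206: h=8 → slot 8
611: h=6 → slot 6
334: h=4 → slot 4
434: h=5 → slot 5
511: h=5, probe 5,6,7 → slot 7
40: h=7, probe 7,8,9 → slot 9
657: h=8, probe 8,9,10 → slot 10
477: h=4, probe 4,5,6,7,8,9,10,0 → slot 0
Table: [477, ., ., ., 334, 434, 611, 511, 206, 40, 657]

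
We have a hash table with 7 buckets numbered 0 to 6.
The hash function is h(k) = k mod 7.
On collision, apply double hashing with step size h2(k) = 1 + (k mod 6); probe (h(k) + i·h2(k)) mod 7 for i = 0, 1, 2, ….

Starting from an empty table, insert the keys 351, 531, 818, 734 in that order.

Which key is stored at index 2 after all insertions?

351: h=1 → slot 1
531: h=6 → slot 6
818: h=6, h2=3, probe 6,2 → slot 2
734: h=6, h2=3, probe 6,2,5 → slot 5
Table: [_, 351, 818, _, _, 734, 531]

818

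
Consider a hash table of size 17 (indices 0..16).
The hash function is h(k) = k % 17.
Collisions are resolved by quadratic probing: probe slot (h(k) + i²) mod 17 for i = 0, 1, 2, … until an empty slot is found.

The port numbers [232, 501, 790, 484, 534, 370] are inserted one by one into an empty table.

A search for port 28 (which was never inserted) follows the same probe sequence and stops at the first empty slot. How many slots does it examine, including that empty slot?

3

Insert 232: h=11, slot 11 empty => index 11.
Insert 501: h=8, slot 8 empty => index 8.
Insert 790: h=8, slot 8 occupied => index 9.
Insert 484: h=8, slots 8,9 occupied => index 12.
Insert 534: h=7, slot 7 empty => index 7.
Insert 370: h=13, slot 13 empty => index 13.
Table: [-, -, -, -, -, -, -, 534, 501, 790, -, 232, 484, 370, -, -, -]
Lookup 28: h=11, probe 11,12,15 → slot 15 empty, not found.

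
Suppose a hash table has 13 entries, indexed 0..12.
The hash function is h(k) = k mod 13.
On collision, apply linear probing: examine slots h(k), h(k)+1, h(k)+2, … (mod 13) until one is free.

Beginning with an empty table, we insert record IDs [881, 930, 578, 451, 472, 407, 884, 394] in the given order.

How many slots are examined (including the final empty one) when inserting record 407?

2

881: h=10 → slot 10
930: h=7 → slot 7
578: h=6 → slot 6
451: h=9 → slot 9
472: h=4 → slot 4
407: h=4, probe 4,5 → slot 5
884: h=0 → slot 0
394: h=4, probe 4,5,6,7,8 → slot 8
Table: [884, —, —, —, 472, 407, 578, 930, 394, 451, 881, —, —]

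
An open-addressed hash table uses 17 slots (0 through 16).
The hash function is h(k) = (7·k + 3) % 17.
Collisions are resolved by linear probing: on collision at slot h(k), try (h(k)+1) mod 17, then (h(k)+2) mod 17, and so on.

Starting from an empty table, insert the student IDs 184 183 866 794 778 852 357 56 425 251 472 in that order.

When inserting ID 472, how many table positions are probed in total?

Insert 184: h=16, slot 16 empty → index 16.
Insert 183: h=9, slot 9 empty → index 9.
Insert 866: h=13, slot 13 empty → index 13.
Insert 794: h=2, slot 2 empty → index 2.
Insert 778: h=9, slot 9 occupied → index 10.
Insert 852: h=0, slot 0 empty → index 0.
Insert 357: h=3, slot 3 empty → index 3.
Insert 56: h=4, slot 4 empty → index 4.
Insert 425: h=3, slots 3,4 occupied → index 5.
Insert 251: h=9, slots 9,10 occupied → index 11.
Insert 472: h=9, slots 9,10,11 occupied → index 12.
Table: [852, _, 794, 357, 56, 425, _, _, _, 183, 778, 251, 472, 866, _, _, 184]

4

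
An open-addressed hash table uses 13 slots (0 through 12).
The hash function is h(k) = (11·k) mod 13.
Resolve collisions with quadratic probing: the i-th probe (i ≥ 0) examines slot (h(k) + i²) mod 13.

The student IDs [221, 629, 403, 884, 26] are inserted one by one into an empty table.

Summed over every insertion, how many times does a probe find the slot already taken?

221 hashes to 0; slot 0 is free => place at 0.
629 hashes to 3; slot 3 is free => place at 3.
403 hashes to 0; 0 taken => place at 1.
884 hashes to 0; 0,1 taken => place at 4.
26 hashes to 0; 0,1,4 taken => place at 9.
Table: [221, 403, ∅, 629, 884, ∅, ∅, ∅, ∅, 26, ∅, ∅, ∅]

6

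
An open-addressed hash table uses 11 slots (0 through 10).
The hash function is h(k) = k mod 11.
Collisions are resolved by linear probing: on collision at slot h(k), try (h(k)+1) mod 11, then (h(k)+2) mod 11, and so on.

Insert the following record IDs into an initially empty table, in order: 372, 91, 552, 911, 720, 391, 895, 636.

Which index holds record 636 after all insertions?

0

372 hashes to 9; slot 9 is free -> place at 9.
91 hashes to 3; slot 3 is free -> place at 3.
552 hashes to 2; slot 2 is free -> place at 2.
911 hashes to 9; 9 taken -> place at 10.
720 hashes to 5; slot 5 is free -> place at 5.
391 hashes to 6; slot 6 is free -> place at 6.
895 hashes to 4; slot 4 is free -> place at 4.
636 hashes to 9; 9,10 taken -> place at 0.
Table: [636, —, 552, 91, 895, 720, 391, —, —, 372, 911]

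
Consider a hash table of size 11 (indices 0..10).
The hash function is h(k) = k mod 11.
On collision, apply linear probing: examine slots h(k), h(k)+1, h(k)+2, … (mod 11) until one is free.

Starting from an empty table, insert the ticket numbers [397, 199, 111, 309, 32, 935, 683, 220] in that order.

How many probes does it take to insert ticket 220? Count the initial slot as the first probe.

7

397: h=1 => slot 1
199: h=1, probe 1,2 => slot 2
111: h=1, probe 1,2,3 => slot 3
309: h=1, probe 1,2,3,4 => slot 4
32: h=10 => slot 10
935: h=0 => slot 0
683: h=1, probe 1,2,3,4,5 => slot 5
220: h=0, probe 0,1,2,3,4,5,6 => slot 6
Table: [935, 397, 199, 111, 309, 683, 220, ., ., ., 32]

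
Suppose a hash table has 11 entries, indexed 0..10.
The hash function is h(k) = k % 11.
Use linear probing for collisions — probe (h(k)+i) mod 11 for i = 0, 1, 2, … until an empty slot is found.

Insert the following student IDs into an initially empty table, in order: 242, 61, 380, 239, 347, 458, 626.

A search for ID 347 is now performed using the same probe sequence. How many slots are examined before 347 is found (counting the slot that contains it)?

4

242 hashes to 0; slot 0 is free → place at 0.
61 hashes to 6; slot 6 is free → place at 6.
380 hashes to 6; 6 taken → place at 7.
239 hashes to 8; slot 8 is free → place at 8.
347 hashes to 6; 6,7,8 taken → place at 9.
458 hashes to 7; 7,8,9 taken → place at 10.
626 hashes to 10; 10,0 taken → place at 1.
Table: [242, 626, _, _, _, _, 61, 380, 239, 347, 458]
Lookup 347: h=6, probe 6,7,8,9 → found at 9.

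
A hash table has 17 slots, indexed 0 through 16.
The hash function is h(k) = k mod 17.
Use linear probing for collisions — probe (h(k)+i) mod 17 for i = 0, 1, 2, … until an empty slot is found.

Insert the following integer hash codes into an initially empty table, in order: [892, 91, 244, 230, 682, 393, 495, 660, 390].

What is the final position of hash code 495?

892 hashes to 8; slot 8 is free → place at 8.
91 hashes to 6; slot 6 is free → place at 6.
244 hashes to 6; 6 taken → place at 7.
230 hashes to 9; slot 9 is free → place at 9.
682 hashes to 2; slot 2 is free → place at 2.
393 hashes to 2; 2 taken → place at 3.
495 hashes to 2; 2,3 taken → place at 4.
660 hashes to 14; slot 14 is free → place at 14.
390 hashes to 16; slot 16 is free → place at 16.
Table: [∅, ∅, 682, 393, 495, ∅, 91, 244, 892, 230, ∅, ∅, ∅, ∅, 660, ∅, 390]

4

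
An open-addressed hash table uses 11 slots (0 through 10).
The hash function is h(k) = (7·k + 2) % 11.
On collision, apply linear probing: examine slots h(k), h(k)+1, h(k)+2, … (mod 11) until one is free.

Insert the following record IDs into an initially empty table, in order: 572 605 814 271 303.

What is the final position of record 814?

4

Insert 572: h=2, slot 2 empty => index 2.
Insert 605: h=2, slot 2 occupied => index 3.
Insert 814: h=2, slots 2,3 occupied => index 4.
Insert 271: h=7, slot 7 empty => index 7.
Insert 303: h=0, slot 0 empty => index 0.
Table: [303, -, 572, 605, 814, -, -, 271, -, -, -]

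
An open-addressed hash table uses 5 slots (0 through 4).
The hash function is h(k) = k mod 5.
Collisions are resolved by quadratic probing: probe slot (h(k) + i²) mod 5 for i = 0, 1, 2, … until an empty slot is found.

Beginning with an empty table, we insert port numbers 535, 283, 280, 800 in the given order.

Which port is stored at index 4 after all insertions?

535 hashes to 0; slot 0 is free -> place at 0.
283 hashes to 3; slot 3 is free -> place at 3.
280 hashes to 0; 0 taken -> place at 1.
800 hashes to 0; 0,1 taken -> place at 4.
Table: [535, 280, ∅, 283, 800]

800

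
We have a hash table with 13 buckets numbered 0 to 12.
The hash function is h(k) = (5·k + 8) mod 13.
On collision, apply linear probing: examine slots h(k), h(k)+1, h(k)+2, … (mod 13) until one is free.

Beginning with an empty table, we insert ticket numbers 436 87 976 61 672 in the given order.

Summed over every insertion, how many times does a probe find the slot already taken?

436 hashes to 4; slot 4 is free → place at 4.
87 hashes to 1; slot 1 is free → place at 1.
976 hashes to 0; slot 0 is free → place at 0.
61 hashes to 1; 1 taken → place at 2.
672 hashes to 1; 1,2 taken → place at 3.
Table: [976, 87, 61, 672, 436, —, —, —, —, —, —, —, —]

3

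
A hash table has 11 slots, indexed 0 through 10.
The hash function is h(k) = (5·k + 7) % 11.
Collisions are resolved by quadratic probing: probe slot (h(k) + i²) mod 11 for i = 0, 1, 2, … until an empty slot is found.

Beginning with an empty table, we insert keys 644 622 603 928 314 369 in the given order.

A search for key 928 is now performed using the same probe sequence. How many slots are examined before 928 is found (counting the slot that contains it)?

Insert 644: h=4, slot 4 empty -> index 4.
Insert 622: h=4, slot 4 occupied -> index 5.
Insert 603: h=8, slot 8 empty -> index 8.
Insert 928: h=5, slot 5 occupied -> index 6.
Insert 314: h=4, slots 4,5,8 occupied -> index 2.
Insert 369: h=4, slots 4,5,8,2 occupied -> index 9.
Table: [., ., 314, ., 644, 622, 928, ., 603, 369, .]
Lookup 928: h=5, probe 5,6 → found at 6.

2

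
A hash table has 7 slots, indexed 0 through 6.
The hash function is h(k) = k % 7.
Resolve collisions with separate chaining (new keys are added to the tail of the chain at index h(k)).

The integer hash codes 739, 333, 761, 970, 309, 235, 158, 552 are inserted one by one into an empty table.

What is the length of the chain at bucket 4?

5

Insert 739: h=4, bucket 4 empty → new chain.
Insert 333: h=4, bucket 4 nonempty → append to chain.
Insert 761: h=5, bucket 5 empty → new chain.
Insert 970: h=4, bucket 4 nonempty → append to chain.
Insert 309: h=1, bucket 1 empty → new chain.
Insert 235: h=4, bucket 4 nonempty → append to chain.
Insert 158: h=4, bucket 4 nonempty → append to chain.
Insert 552: h=6, bucket 6 empty → new chain.
Final buckets:
0: .
1: 309
2: .
3: .
4: 739 -> 333 -> 970 -> 235 -> 158
5: 761
6: 552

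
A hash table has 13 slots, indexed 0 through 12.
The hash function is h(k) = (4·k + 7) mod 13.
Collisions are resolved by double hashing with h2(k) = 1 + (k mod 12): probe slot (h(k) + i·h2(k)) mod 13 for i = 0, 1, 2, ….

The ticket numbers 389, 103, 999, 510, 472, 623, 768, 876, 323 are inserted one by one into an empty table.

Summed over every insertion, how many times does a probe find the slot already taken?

Insert 389: h=3, slot 3 empty → index 3.
Insert 103: h=3, h2=8, slot 3 occupied → index 11.
Insert 999: h=12, slot 12 empty → index 12.
Insert 510: h=6, slot 6 empty → index 6.
Insert 472: h=10, slot 10 empty → index 10.
Insert 623: h=3, h2=12, slot 3 occupied → index 2.
Insert 768: h=11, h2=1, slots 11,12 occupied → index 0.
Insert 876: h=1, slot 1 empty → index 1.
Insert 323: h=12, h2=12, slots 12,11,10 occupied → index 9.
Table: [768, 876, 623, 389, -, -, 510, -, -, 323, 472, 103, 999]

7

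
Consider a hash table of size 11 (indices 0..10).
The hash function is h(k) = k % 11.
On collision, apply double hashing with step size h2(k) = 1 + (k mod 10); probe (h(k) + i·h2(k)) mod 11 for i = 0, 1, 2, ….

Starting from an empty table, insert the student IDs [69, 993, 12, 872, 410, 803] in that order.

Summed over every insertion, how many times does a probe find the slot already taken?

3

Insert 69: h=3, slot 3 empty -> index 3.
Insert 993: h=3, h2=4, slot 3 occupied -> index 7.
Insert 12: h=1, slot 1 empty -> index 1.
Insert 872: h=3, h2=3, slot 3 occupied -> index 6.
Insert 410: h=3, h2=1, slot 3 occupied -> index 4.
Insert 803: h=0, slot 0 empty -> index 0.
Table: [803, 12, -, 69, 410, -, 872, 993, -, -, -]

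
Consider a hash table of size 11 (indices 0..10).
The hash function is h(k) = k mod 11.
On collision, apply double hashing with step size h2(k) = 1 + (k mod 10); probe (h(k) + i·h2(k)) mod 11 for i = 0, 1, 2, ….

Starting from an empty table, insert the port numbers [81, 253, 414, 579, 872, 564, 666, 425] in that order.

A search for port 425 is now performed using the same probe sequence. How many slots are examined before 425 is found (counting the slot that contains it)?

5

81 hashes to 4; slot 4 is free => place at 4.
253 hashes to 0; slot 0 is free => place at 0.
414 hashes to 7; slot 7 is free => place at 7.
579 hashes to 7, h2=10; 7 taken => place at 6.
872 hashes to 3; slot 3 is free => place at 3.
564 hashes to 3, h2=5; 3 taken => place at 8.
666 hashes to 6, h2=7; 6 taken => place at 2.
425 hashes to 7, h2=6; 7,2,8,3 taken => place at 9.
Table: [253, -, 666, 872, 81, -, 579, 414, 564, 425, -]
Lookup 425: h=7, h2=6, probe 7,2,8,3,9 → found at 9.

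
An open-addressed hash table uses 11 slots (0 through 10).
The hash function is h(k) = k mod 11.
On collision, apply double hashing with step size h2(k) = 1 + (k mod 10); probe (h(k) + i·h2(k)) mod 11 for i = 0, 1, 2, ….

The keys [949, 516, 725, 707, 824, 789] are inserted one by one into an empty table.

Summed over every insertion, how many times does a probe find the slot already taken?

Insert 949: h=3, slot 3 empty => index 3.
Insert 516: h=10, slot 10 empty => index 10.
Insert 725: h=10, h2=6, slot 10 occupied => index 5.
Insert 707: h=3, h2=8, slot 3 occupied => index 0.
Insert 824: h=10, h2=5, slot 10 occupied => index 4.
Insert 789: h=8, slot 8 empty => index 8.
Table: [707, ., ., 949, 824, 725, ., ., 789, ., 516]

3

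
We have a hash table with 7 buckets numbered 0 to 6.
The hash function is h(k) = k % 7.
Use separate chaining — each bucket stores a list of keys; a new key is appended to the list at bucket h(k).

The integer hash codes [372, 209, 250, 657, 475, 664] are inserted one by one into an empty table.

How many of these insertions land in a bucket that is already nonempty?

3

Insert 372: h=1, bucket 1 empty -> new chain.
Insert 209: h=6, bucket 6 empty -> new chain.
Insert 250: h=5, bucket 5 empty -> new chain.
Insert 657: h=6, bucket 6 nonempty -> append to chain.
Insert 475: h=6, bucket 6 nonempty -> append to chain.
Insert 664: h=6, bucket 6 nonempty -> append to chain.
Final buckets:
0: —
1: 372
2: —
3: —
4: —
5: 250
6: 209 -> 657 -> 475 -> 664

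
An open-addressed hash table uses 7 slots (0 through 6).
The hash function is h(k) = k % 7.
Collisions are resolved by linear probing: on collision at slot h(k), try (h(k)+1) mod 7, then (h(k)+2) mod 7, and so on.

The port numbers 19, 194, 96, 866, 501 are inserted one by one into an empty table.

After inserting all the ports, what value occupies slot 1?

19 hashes to 5; slot 5 is free => place at 5.
194 hashes to 5; 5 taken => place at 6.
96 hashes to 5; 5,6 taken => place at 0.
866 hashes to 5; 5,6,0 taken => place at 1.
501 hashes to 4; slot 4 is free => place at 4.
Table: [96, 866, ., ., 501, 19, 194]

866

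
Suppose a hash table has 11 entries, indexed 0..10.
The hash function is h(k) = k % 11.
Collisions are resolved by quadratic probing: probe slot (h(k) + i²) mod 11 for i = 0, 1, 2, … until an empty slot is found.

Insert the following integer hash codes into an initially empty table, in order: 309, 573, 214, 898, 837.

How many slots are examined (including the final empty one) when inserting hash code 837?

4

Insert 309: h=1, slot 1 empty → index 1.
Insert 573: h=1, slot 1 occupied → index 2.
Insert 214: h=5, slot 5 empty → index 5.
Insert 898: h=7, slot 7 empty → index 7.
Insert 837: h=1, slots 1,2,5 occupied → index 10.
Table: [∅, 309, 573, ∅, ∅, 214, ∅, 898, ∅, ∅, 837]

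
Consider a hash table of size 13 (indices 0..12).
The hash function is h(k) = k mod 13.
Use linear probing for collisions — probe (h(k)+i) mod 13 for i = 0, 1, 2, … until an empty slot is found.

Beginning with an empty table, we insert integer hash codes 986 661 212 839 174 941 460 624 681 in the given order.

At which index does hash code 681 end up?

986 hashes to 11; slot 11 is free -> place at 11.
661 hashes to 11; 11 taken -> place at 12.
212 hashes to 4; slot 4 is free -> place at 4.
839 hashes to 7; slot 7 is free -> place at 7.
174 hashes to 5; slot 5 is free -> place at 5.
941 hashes to 5; 5 taken -> place at 6.
460 hashes to 5; 5,6,7 taken -> place at 8.
624 hashes to 0; slot 0 is free -> place at 0.
681 hashes to 5; 5,6,7,8 taken -> place at 9.
Table: [624, _, _, _, 212, 174, 941, 839, 460, 681, _, 986, 661]

9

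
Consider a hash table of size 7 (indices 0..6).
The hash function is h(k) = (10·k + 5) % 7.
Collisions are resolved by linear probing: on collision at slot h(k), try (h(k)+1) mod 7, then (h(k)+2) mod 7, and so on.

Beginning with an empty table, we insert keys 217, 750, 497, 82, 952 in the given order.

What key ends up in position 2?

952

Insert 217: h=5, slot 5 empty => index 5.
Insert 750: h=1, slot 1 empty => index 1.
Insert 497: h=5, slot 5 occupied => index 6.
Insert 82: h=6, slot 6 occupied => index 0.
Insert 952: h=5, slots 5,6,0,1 occupied => index 2.
Table: [82, 750, 952, _, _, 217, 497]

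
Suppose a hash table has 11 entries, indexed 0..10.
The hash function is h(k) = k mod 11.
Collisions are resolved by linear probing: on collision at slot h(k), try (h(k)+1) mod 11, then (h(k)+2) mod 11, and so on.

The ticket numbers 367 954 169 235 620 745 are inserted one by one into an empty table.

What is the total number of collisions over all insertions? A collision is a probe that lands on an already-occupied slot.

Insert 367: h=4, slot 4 empty → index 4.
Insert 954: h=8, slot 8 empty → index 8.
Insert 169: h=4, slot 4 occupied → index 5.
Insert 235: h=4, slots 4,5 occupied → index 6.
Insert 620: h=4, slots 4,5,6 occupied → index 7.
Insert 745: h=8, slot 8 occupied → index 9.
Table: [—, —, —, —, 367, 169, 235, 620, 954, 745, —]

7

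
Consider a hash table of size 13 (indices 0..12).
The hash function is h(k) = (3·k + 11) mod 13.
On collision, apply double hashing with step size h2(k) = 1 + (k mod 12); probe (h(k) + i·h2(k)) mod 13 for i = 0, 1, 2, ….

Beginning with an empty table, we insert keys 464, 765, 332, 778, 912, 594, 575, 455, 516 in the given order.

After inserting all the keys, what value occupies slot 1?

516

464 hashes to 12; slot 12 is free -> place at 12.
765 hashes to 5; slot 5 is free -> place at 5.
332 hashes to 6; slot 6 is free -> place at 6.
778 hashes to 5, h2=11; 5 taken -> place at 3.
912 hashes to 4; slot 4 is free -> place at 4.
594 hashes to 12, h2=7; 12,6 taken -> place at 0.
575 hashes to 7; slot 7 is free -> place at 7.
455 hashes to 11; slot 11 is free -> place at 11.
516 hashes to 12, h2=1; 12,0 taken -> place at 1.
Table: [594, 516, ., 778, 912, 765, 332, 575, ., ., ., 455, 464]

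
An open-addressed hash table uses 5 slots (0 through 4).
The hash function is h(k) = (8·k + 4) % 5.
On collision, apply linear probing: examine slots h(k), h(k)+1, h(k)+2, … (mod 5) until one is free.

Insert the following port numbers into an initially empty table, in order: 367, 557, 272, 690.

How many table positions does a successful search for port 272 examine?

3

Insert 367: h=0, slot 0 empty → index 0.
Insert 557: h=0, slot 0 occupied → index 1.
Insert 272: h=0, slots 0,1 occupied → index 2.
Insert 690: h=4, slot 4 empty → index 4.
Table: [367, 557, 272, ∅, 690]
Lookup 272: h=0, probe 0,1,2 → found at 2.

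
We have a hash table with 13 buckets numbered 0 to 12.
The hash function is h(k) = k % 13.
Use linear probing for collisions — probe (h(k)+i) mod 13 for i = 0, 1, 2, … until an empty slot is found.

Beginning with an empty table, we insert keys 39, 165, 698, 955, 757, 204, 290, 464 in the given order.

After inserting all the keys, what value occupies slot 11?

39 hashes to 0; slot 0 is free → place at 0.
165 hashes to 9; slot 9 is free → place at 9.
698 hashes to 9; 9 taken → place at 10.
955 hashes to 6; slot 6 is free → place at 6.
757 hashes to 3; slot 3 is free → place at 3.
204 hashes to 9; 9,10 taken → place at 11.
290 hashes to 4; slot 4 is free → place at 4.
464 hashes to 9; 9,10,11 taken → place at 12.
Table: [39, -, -, 757, 290, -, 955, -, -, 165, 698, 204, 464]

204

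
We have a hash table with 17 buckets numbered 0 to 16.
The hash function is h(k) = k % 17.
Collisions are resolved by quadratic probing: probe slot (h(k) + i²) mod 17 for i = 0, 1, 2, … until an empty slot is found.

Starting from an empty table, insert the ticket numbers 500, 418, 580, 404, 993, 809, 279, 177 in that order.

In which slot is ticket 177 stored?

500: h=7 → slot 7
418: h=10 → slot 10
580: h=2 → slot 2
404: h=13 → slot 13
993: h=7, probe 7,8 → slot 8
809: h=10, probe 10,11 → slot 11
279: h=7, probe 7,8,11,16 → slot 16
177: h=7, probe 7,8,11,16,6 → slot 6
Table: [—, —, 580, —, —, —, 177, 500, 993, —, 418, 809, —, 404, —, —, 279]

6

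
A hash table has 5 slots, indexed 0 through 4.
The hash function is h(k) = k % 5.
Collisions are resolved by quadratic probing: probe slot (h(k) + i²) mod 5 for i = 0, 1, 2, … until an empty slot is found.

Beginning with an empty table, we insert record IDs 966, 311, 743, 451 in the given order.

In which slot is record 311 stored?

2

966: h=1 => slot 1
311: h=1, probe 1,2 => slot 2
743: h=3 => slot 3
451: h=1, probe 1,2,0 => slot 0
Table: [451, 966, 311, 743, ∅]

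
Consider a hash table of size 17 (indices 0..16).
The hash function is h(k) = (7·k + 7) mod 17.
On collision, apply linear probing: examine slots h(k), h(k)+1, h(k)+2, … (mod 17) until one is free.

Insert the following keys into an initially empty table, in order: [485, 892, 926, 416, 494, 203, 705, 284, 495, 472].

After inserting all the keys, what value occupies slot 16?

485: h=2 → slot 2
892: h=12 → slot 12
926: h=12, probe 12,13 → slot 13
416: h=12, probe 12,13,14 → slot 14
494: h=14, probe 14,15 → slot 15
203: h=0 → slot 0
705: h=12, probe 12,13,14,15,16 → slot 16
284: h=6 → slot 6
495: h=4 → slot 4
472: h=13, probe 13,14,15,16,0,1 → slot 1
Table: [203, 472, 485, _, 495, _, 284, _, _, _, _, _, 892, 926, 416, 494, 705]

705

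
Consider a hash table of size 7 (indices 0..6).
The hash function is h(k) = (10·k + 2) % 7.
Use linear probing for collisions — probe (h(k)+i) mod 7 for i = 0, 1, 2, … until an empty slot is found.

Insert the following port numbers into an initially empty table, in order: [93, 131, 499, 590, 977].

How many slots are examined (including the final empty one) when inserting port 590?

4

93 hashes to 1; slot 1 is free => place at 1.
131 hashes to 3; slot 3 is free => place at 3.
499 hashes to 1; 1 taken => place at 2.
590 hashes to 1; 1,2,3 taken => place at 4.
977 hashes to 0; slot 0 is free => place at 0.
Table: [977, 93, 499, 131, 590, ∅, ∅]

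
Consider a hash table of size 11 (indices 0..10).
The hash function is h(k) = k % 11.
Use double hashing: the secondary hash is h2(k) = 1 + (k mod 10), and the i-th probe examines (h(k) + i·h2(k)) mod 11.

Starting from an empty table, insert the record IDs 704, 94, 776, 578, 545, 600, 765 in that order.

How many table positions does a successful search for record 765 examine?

Insert 704: h=0, slot 0 empty → index 0.
Insert 94: h=6, slot 6 empty → index 6.
Insert 776: h=6, h2=7, slot 6 occupied → index 2.
Insert 578: h=6, h2=9, slot 6 occupied → index 4.
Insert 545: h=6, h2=6, slot 6 occupied → index 1.
Insert 600: h=6, h2=1, slot 6 occupied → index 7.
Insert 765: h=6, h2=6, slots 6,1,7,2 occupied → index 8.
Table: [704, 545, 776, ∅, 578, ∅, 94, 600, 765, ∅, ∅]
Lookup 765: h=6, h2=6, probe 6,1,7,2,8 → found at 8.

5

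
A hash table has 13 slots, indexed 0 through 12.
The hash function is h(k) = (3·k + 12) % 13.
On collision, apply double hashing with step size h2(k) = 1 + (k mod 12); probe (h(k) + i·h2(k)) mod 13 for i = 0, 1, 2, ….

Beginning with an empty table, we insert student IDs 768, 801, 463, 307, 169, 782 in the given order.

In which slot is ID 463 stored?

768: h=2 -> slot 2
801: h=10 -> slot 10
463: h=10, h2=8, probe 10,5 -> slot 5
307: h=10, h2=8, probe 10,5,0 -> slot 0
169: h=12 -> slot 12
782: h=5, h2=3, probe 5,8 -> slot 8
Table: [307, -, 768, -, -, 463, -, -, 782, -, 801, -, 169]

5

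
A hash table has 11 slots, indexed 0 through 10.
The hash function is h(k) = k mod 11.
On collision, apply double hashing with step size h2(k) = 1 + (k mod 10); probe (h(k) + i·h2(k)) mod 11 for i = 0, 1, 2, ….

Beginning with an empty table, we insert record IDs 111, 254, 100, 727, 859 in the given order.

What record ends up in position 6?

254

Insert 111: h=1, slot 1 empty => index 1.
Insert 254: h=1, h2=5, slot 1 occupied => index 6.
Insert 100: h=1, h2=1, slot 1 occupied => index 2.
Insert 727: h=1, h2=8, slot 1 occupied => index 9.
Insert 859: h=1, h2=10, slot 1 occupied => index 0.
Table: [859, 111, 100, -, -, -, 254, -, -, 727, -]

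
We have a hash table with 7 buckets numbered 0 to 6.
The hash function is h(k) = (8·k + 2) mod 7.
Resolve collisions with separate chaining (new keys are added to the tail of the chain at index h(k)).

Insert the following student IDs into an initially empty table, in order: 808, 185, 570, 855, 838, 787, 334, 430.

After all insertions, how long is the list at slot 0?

2

808 → bucket 5
185 → bucket 5 (collision)
570 → bucket 5 (collision)
855 → bucket 3
838 → bucket 0
787 → bucket 5 (collision)
334 → bucket 0 (collision)
430 → bucket 5 (collision)
Final buckets:
0: 838 -> 334
1: -
2: -
3: 855
4: -
5: 808 -> 185 -> 570 -> 787 -> 430
6: -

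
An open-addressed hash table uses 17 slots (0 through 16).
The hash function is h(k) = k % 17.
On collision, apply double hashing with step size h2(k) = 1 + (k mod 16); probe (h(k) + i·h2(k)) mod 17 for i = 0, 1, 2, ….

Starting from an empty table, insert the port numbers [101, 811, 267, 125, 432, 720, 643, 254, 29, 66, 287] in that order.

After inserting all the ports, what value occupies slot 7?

Insert 101: h=16, slot 16 empty -> index 16.
Insert 811: h=12, slot 12 empty -> index 12.
Insert 267: h=12, h2=12, slot 12 occupied -> index 7.
Insert 125: h=6, slot 6 empty -> index 6.
Insert 432: h=7, h2=1, slot 7 occupied -> index 8.
Insert 720: h=6, h2=1, slots 6,7,8 occupied -> index 9.
Insert 643: h=14, slot 14 empty -> index 14.
Insert 254: h=16, h2=15, slots 16,14,12 occupied -> index 10.
Insert 29: h=12, h2=14, slots 12,9,6 occupied -> index 3.
Insert 66: h=15, slot 15 empty -> index 15.
Insert 287: h=15, h2=16, slots 15,14 occupied -> index 13.
Table: [—, —, —, 29, —, —, 125, 267, 432, 720, 254, —, 811, 287, 643, 66, 101]

267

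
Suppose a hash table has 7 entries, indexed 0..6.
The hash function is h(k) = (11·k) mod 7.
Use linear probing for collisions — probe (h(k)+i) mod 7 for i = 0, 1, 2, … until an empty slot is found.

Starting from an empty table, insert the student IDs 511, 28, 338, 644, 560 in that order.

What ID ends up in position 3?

511 hashes to 0; slot 0 is free => place at 0.
28 hashes to 0; 0 taken => place at 1.
338 hashes to 1; 1 taken => place at 2.
644 hashes to 0; 0,1,2 taken => place at 3.
560 hashes to 0; 0,1,2,3 taken => place at 4.
Table: [511, 28, 338, 644, 560, _, _]

644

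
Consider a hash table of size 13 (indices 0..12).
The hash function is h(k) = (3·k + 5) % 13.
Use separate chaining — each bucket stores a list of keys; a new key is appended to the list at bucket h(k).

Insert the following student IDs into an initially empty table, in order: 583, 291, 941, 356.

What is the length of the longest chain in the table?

583 -> bucket 12
291 -> bucket 7
941 -> bucket 7 (collision)
356 -> bucket 7 (collision)
Final buckets:
0: —
1: —
2: —
3: —
4: —
5: —
6: —
7: 291 -> 941 -> 356
8: —
9: —
10: —
11: —
12: 583

3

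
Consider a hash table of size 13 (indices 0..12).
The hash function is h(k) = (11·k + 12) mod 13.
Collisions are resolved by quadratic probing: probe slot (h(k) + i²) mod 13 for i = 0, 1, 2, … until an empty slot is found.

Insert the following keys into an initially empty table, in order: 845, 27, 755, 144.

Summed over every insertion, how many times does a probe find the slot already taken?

845: h=12 => slot 12
27: h=10 => slot 10
755: h=10, probe 10,11 => slot 11
144: h=10, probe 10,11,1 => slot 1
Table: [-, 144, -, -, -, -, -, -, -, -, 27, 755, 845]

3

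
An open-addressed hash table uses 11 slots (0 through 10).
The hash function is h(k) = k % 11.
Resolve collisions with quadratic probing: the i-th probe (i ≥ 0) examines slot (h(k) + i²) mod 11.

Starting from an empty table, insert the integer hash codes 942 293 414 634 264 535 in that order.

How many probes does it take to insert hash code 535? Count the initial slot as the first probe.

6

942 hashes to 7; slot 7 is free -> place at 7.
293 hashes to 7; 7 taken -> place at 8.
414 hashes to 7; 7,8 taken -> place at 0.
634 hashes to 7; 7,8,0 taken -> place at 5.
264 hashes to 0; 0 taken -> place at 1.
535 hashes to 7; 7,8,0,5,1 taken -> place at 10.
Table: [414, 264, —, —, —, 634, —, 942, 293, —, 535]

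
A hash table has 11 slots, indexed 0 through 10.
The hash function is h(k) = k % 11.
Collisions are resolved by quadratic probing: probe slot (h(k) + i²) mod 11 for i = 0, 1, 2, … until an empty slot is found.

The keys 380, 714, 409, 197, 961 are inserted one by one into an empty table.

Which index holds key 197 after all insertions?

0

380 hashes to 6; slot 6 is free => place at 6.
714 hashes to 10; slot 10 is free => place at 10.
409 hashes to 2; slot 2 is free => place at 2.
197 hashes to 10; 10 taken => place at 0.
961 hashes to 4; slot 4 is free => place at 4.
Table: [197, -, 409, -, 961, -, 380, -, -, -, 714]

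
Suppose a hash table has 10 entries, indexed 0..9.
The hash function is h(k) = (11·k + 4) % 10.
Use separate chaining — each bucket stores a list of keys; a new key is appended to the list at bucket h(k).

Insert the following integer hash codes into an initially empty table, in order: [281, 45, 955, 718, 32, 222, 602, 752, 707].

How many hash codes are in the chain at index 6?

4

Insert 281: h=5, bucket 5 empty → new chain.
Insert 45: h=9, bucket 9 empty → new chain.
Insert 955: h=9, bucket 9 nonempty → append to chain.
Insert 718: h=2, bucket 2 empty → new chain.
Insert 32: h=6, bucket 6 empty → new chain.
Insert 222: h=6, bucket 6 nonempty → append to chain.
Insert 602: h=6, bucket 6 nonempty → append to chain.
Insert 752: h=6, bucket 6 nonempty → append to chain.
Insert 707: h=1, bucket 1 empty → new chain.
Final buckets:
0: .
1: 707
2: 718
3: .
4: .
5: 281
6: 32 -> 222 -> 602 -> 752
7: .
8: .
9: 45 -> 955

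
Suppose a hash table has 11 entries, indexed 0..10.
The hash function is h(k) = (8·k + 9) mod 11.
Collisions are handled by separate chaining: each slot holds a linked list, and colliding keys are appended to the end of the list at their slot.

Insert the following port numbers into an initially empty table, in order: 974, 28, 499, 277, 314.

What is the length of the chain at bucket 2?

974 → bucket 2
28 → bucket 2 (collision)
499 → bucket 8
277 → bucket 3
314 → bucket 2 (collision)
Final buckets:
0: -
1: -
2: 974 -> 28 -> 314
3: 277
4: -
5: -
6: -
7: -
8: 499
9: -
10: -

3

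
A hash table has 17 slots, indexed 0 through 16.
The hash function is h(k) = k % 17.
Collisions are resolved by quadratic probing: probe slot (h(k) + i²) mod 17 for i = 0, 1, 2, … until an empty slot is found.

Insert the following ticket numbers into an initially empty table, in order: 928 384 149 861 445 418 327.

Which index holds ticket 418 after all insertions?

14

928: h=10 → slot 10
384: h=10, probe 10,11 → slot 11
149: h=13 → slot 13
861: h=11, probe 11,12 → slot 12
445: h=3 → slot 3
418: h=10, probe 10,11,14 → slot 14
327: h=4 → slot 4
Table: [-, -, -, 445, 327, -, -, -, -, -, 928, 384, 861, 149, 418, -, -]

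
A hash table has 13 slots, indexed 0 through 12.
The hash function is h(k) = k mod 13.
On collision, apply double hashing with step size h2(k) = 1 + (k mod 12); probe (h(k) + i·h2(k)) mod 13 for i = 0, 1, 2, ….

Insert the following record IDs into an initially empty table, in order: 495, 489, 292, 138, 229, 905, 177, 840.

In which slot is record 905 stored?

7

Insert 495: h=1, slot 1 empty => index 1.
Insert 489: h=8, slot 8 empty => index 8.
Insert 292: h=6, slot 6 empty => index 6.
Insert 138: h=8, h2=7, slot 8 occupied => index 2.
Insert 229: h=8, h2=2, slot 8 occupied => index 10.
Insert 905: h=8, h2=6, slots 8,1 occupied => index 7.
Insert 177: h=8, h2=10, slot 8 occupied => index 5.
Insert 840: h=8, h2=1, slot 8 occupied => index 9.
Table: [-, 495, 138, -, -, 177, 292, 905, 489, 840, 229, -, -]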